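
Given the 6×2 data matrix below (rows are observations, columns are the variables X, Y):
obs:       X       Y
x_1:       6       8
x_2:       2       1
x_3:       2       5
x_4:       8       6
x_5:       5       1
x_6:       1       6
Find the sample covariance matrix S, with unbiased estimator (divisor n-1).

Step 1 — column means:
  mean(X) = (6 + 2 + 2 + 8 + 5 + 1) / 6 = 24/6 = 4
  mean(Y) = (8 + 1 + 5 + 6 + 1 + 6) / 6 = 27/6 = 4.5

Step 2 — sample covariance S[i,j] = (1/(n-1)) · Σ_k (x_{k,i} - mean_i) · (x_{k,j} - mean_j), with n-1 = 5.
  S[X,X] = ((2)·(2) + (-2)·(-2) + (-2)·(-2) + (4)·(4) + (1)·(1) + (-3)·(-3)) / 5 = 38/5 = 7.6
  S[X,Y] = ((2)·(3.5) + (-2)·(-3.5) + (-2)·(0.5) + (4)·(1.5) + (1)·(-3.5) + (-3)·(1.5)) / 5 = 11/5 = 2.2
  S[Y,Y] = ((3.5)·(3.5) + (-3.5)·(-3.5) + (0.5)·(0.5) + (1.5)·(1.5) + (-3.5)·(-3.5) + (1.5)·(1.5)) / 5 = 41.5/5 = 8.3

S is symmetric (S[j,i] = S[i,j]). Assembling:

S = [[7.6, 2.2],
 [2.2, 8.3]]


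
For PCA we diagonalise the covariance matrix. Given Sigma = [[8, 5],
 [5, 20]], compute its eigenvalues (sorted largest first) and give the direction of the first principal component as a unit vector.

Step 1 — characteristic polynomial of 2×2 Sigma:
  det(Sigma - λI) = λ² - trace · λ + det = 0.
  trace = 8 + 20 = 28, det = 8·20 - (5)² = 135.
Step 2 — discriminant:
  Δ = trace² - 4·det = 784 - 540 = 244.
Step 3 — eigenvalues:
  λ = (trace ± √Δ)/2 = (28 ± 15.6205)/2,
  λ_1 = 21.8102,  λ_2 = 6.1898.

Step 4 — unit eigenvector for λ_1: solve (Sigma - λ_1 I)v = 0. First row:
  (8 - 21.8102)·v_x + (5)·v_y = 0, i.e. (-13.8102)·v_x + (5)·v_y = 0,
  so v ∝ (b, λ_1 - a) = (5, 13.8102) = u.
  ||u|| = √((5)² + (13.8102)²) = √(215.723) ≈ 14.6875,
  v_1 = u/||u|| ≈ (0.3404, 0.9403) (||v_1|| = 1).

λ_1 = 21.8102,  λ_2 = 6.1898;  v_1 ≈ (0.3404, 0.9403)


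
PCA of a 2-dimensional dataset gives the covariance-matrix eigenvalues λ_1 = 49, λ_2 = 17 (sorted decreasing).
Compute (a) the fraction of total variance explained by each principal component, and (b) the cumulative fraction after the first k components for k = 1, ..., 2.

Step 1 — total variance = trace(Sigma) = Σ λ_i = 49 + 17 = 66.

Step 2 — fraction explained by component i = λ_i / Σ λ:
  PC1: 49/66 = 0.7424
  PC2: 17/66 = 0.2576

Step 3 — cumulative fraction after k components = (λ_1 + ... + λ_k) / Σ λ:
  k = 1: 49/66 = 0.7424
  k = 2: (49 + 17)/66 = 66/66 = 1

Summary (fraction, with percent):

explained: PC1 0.7424 (74.24%), PC2 0.2576 (25.76%);  cumulative: 0.7424, 1


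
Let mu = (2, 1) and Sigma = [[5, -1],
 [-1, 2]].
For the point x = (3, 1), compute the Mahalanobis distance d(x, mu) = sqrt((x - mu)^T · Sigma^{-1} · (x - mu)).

Step 1 — centre the observation: (x - mu) = (1, 0).

Step 2 — invert Sigma. det(Sigma) = 5·2 - (-1)² = 9.
  Sigma^{-1} = (1/det) · [[d, -b], [-b, a]] = [[0.2222, 0.1111],
 [0.1111, 0.5556]].

Step 3 — form the quadratic (x - mu)^T · Sigma^{-1} · (x - mu):
  Sigma^{-1} · (x - mu) = (0.2222, 0.1111).
  (x - mu)^T · [Sigma^{-1} · (x - mu)] = (1)·(0.2222) + (0)·(0.1111) = 0.2222.

Step 4 — take square root: d = √(0.2222) ≈ 0.4714.

d(x, mu) = √(0.2222) ≈ 0.4714


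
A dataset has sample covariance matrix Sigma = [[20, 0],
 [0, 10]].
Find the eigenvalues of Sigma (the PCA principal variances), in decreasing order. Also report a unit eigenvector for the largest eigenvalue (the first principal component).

Step 1 — characteristic polynomial of 2×2 Sigma:
  det(Sigma - λI) = λ² - trace · λ + det = 0.
  trace = 20 + 10 = 30, det = 20·10 - (0)² = 200.
Step 2 — discriminant:
  Δ = trace² - 4·det = 900 - 800 = 100.
Step 3 — eigenvalues:
  λ = (trace ± √Δ)/2 = (30 ± 10)/2,
  λ_1 = 20,  λ_2 = 10.

Step 4 — unit eigenvector for λ_1: Sigma is diagonal, so its eigenvectors are the coordinate axes. λ_1 = 20 is the diagonal entry on the first coordinate axis, hence
  v_1 = (1, 0) (||v_1|| = 1).

λ_1 = 20,  λ_2 = 10;  v_1 ≈ (1, 0)


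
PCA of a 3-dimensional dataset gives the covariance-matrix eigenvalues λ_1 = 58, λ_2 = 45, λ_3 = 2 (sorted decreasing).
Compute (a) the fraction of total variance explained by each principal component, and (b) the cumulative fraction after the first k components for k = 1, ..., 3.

Step 1 — total variance = trace(Sigma) = Σ λ_i = 58 + 45 + 2 = 105.

Step 2 — fraction explained by component i = λ_i / Σ λ:
  PC1: 58/105 = 0.5524
  PC2: 45/105 = 0.4286
  PC3: 2/105 = 0.019

Step 3 — cumulative fraction after k components = (λ_1 + ... + λ_k) / Σ λ:
  k = 1: 58/105 = 0.5524
  k = 2: (58 + 45)/105 = 103/105 = 0.981
  k = 3: (58 + 45 + 2)/105 = 105/105 = 1

Summary (fraction, with percent):

explained: PC1 0.5524 (55.24%), PC2 0.4286 (42.86%), PC3 0.019 (1.9%);  cumulative: 0.5524, 0.981, 1


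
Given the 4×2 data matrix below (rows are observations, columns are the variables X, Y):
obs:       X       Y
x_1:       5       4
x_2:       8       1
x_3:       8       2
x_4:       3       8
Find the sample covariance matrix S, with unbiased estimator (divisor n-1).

Step 1 — column means:
  mean(X) = (5 + 8 + 8 + 3) / 4 = 24/4 = 6
  mean(Y) = (4 + 1 + 2 + 8) / 4 = 15/4 = 3.75

Step 2 — sample covariance S[i,j] = (1/(n-1)) · Σ_k (x_{k,i} - mean_i) · (x_{k,j} - mean_j), with n-1 = 3.
  S[X,X] = ((-1)·(-1) + (2)·(2) + (2)·(2) + (-3)·(-3)) / 3 = 18/3 = 6
  S[X,Y] = ((-1)·(0.25) + (2)·(-2.75) + (2)·(-1.75) + (-3)·(4.25)) / 3 = -22/3 = -7.3333
  S[Y,Y] = ((0.25)·(0.25) + (-2.75)·(-2.75) + (-1.75)·(-1.75) + (4.25)·(4.25)) / 3 = 28.75/3 = 9.5833

S is symmetric (S[j,i] = S[i,j]). Assembling:

S = [[6, -7.3333],
 [-7.3333, 9.5833]]


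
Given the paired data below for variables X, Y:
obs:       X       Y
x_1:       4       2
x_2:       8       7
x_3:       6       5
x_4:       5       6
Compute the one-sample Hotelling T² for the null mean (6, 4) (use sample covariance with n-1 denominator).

Step 1 — sample mean vector:
  mean(X) = (4 + 8 + 6 + 5) / 4 = 23/4 = 5.75
  mean(Y) = (2 + 7 + 5 + 6) / 4 = 20/4 = 5
  x̄ = (5.75, 5),  deviation x̄ - mu_0 = (5.75, 5) - (6, 4) = (-0.25, 1).

Step 2 — sample covariance matrix, S[i,j] = (1/(n-1)) · Σ_k (x_{k,i} - mean_i) · (x_{k,j} - mean_j), divisor n-1 = 3:
  S[X,X] = ((-1.75)·(-1.75) + (2.25)·(2.25) + (0.25)·(0.25) + (-0.75)·(-0.75)) / 3 = 8.75/3 = 2.9167
  S[X,Y] = ((-1.75)·(-3) + (2.25)·(2) + (0.25)·(0) + (-0.75)·(1)) / 3 = 9/3 = 3
  S[Y,Y] = ((-3)·(-3) + (2)·(2) + (0)·(0) + (1)·(1)) / 3 = 14/3 = 4.6667
  S = [[2.9167, 3],
 [3, 4.6667]].

Step 3 — invert S. det(S) = 2.9167·4.6667 - (3)² = 4.6111.
  S^{-1} = (1/det) · [[d, -b], [-b, a]] = [[1.012, -0.6506],
 [-0.6506, 0.6325]].

Step 4 — quadratic form (x̄ - mu_0)^T · S^{-1} · (x̄ - mu_0):
  S^{-1} · (x̄ - mu_0) = (-0.9036, 0.7952),
  (x̄ - mu_0)^T · [...] = (-0.25)·(-0.9036) + (1)·(0.7952) = 1.0211.

Step 5 — scale by n: T² = 4 · 1.0211 = 4.0843.

T² ≈ 4.0843


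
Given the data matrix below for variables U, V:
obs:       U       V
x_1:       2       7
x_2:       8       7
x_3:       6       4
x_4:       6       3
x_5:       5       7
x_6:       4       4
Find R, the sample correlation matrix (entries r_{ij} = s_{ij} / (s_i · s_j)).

Step 1 — column means:
  mean(U) = (2 + 8 + 6 + 6 + 5 + 4) / 6 = 31/6 = 5.1667
  mean(V) = (7 + 7 + 4 + 3 + 7 + 4) / 6 = 32/6 = 5.3333

Step 2 — sample variances and covariances s[i,j] = (1/(n-1)) · Σ_k (x_{k,i} - mean_i) · (x_{k,j} - mean_j), with n-1 = 5:
  s[U,U] = ((-3.1667)·(-3.1667) + (2.8333)·(2.8333) + (0.8333)·(0.8333) + (0.8333)·(0.8333) + (-0.1667)·(-0.1667) + (-1.1667)·(-1.1667)) / 5 = 20.8333/5 = 4.1667
  s[U,V] = ((-3.1667)·(1.6667) + (2.8333)·(1.6667) + (0.8333)·(-1.3333) + (0.8333)·(-2.3333) + (-0.1667)·(1.6667) + (-1.1667)·(-1.3333)) / 5 = -2.3333/5 = -0.4667
  s[V,V] = ((1.6667)·(1.6667) + (1.6667)·(1.6667) + (-1.3333)·(-1.3333) + (-2.3333)·(-2.3333) + (1.6667)·(1.6667) + (-1.3333)·(-1.3333)) / 5 = 17.3333/5 = 3.4667
  Sample standard deviations s_i = √(s[i,i]):
  s(U) = √(4.1667) = 2.0412
  s(V) = √(3.4667) = 1.8619

Step 3 — r_{ij} = s_{ij} / (s_i · s_j):
  r[U,U] = 1 (diagonal).
  r[U,V] = -0.4667 / (2.0412 · 1.8619) = -0.4667 / 3.8006 = -0.1228
  r[V,V] = 1 (diagonal).

R is symmetric with unit diagonal. Assembling:

R = [[1, -0.1228],
 [-0.1228, 1]]


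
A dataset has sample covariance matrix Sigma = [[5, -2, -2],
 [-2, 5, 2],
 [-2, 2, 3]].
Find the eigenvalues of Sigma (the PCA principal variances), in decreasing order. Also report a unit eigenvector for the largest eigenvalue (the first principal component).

Step 1 — characteristic polynomial p(λ) = det(λI - Sigma) = λ³ - tr·λ² + c_1·λ - det, where tr = trace, c_1 = sum of the principal 2×2 minors, det = det(Sigma):
  tr = 5 + 5 + 3 = 13,
  c_1 = (5·5 - (-2)²) + (5·3 - (-2)²) + (5·3 - (2)²) = 21 + 11 + 11 = 43,
  det = 5·(5·3 - (2)²) - (-2)·((-2)·3 - (2)·(-2)) + (-2)·((-2)·(2) - 5·(-2)) = 5·(11) - (-2)·(-2) + (-2)·(6) = 39.
  So p(λ) = λ³ - 13λ² + 43λ - 39.
Step 2 — look for an integer root (rational root theorem: any rational root is an integer divisor of 39). Testing λ = 3:
  p(3) = 27 - 117 + 129 - 39 = 0  ✓
  Dividing out (λ - 3): p(λ) = (λ - 3)(λ² - 10λ + 13).
Step 3 — remaining eigenvalues from the quadratic λ² - 10λ + 13 = 0:
  Δ = 10² - 4·13 = 100 - 52 = 48,  λ = (10 ± √48)/2 = (10 ± 6.9282)/2 ≈ 8.4641 or 1.5359.
  Sorted: λ_1 = 8.4641,  λ_2 = 3,  λ_3 = 1.5359  (check: sum = 13 = tr ✓).

Step 4 — unit eigenvector for λ_1 ≈ 8.4641: v spans the null space of (Sigma - λ_1 I), whose rows are
  r_1 = (-3.4641, -2, -2),  r_2 = (-2, -3.4641, 2),  r_3 = (-2, 2, -5.4641).
  v is orthogonal to every row, so take v ∝ r_1 × r_2 = ((-2)·(2) - (-2)·(-3.4641), (-2)·(-2) - (-3.4641)·(2), (-3.4641)·(-3.4641) - (-2)·(-2)) ≈ (-10.9282, 10.9282, 8).
  Rescale (multiply by -1 so the first nonzero entry is positive): u = (10.9282, -10.9282, -8).
  ||u|| = √((10.9282)² + (-10.9282)² + (-8)²) = √(302.8513) ≈ 17.4026,  v_1 = u/||u|| ≈ (0.628, -0.628, -0.4597) (||v_1|| = 1).

λ_1 = 8.4641,  λ_2 = 3,  λ_3 = 1.5359;  v_1 ≈ (0.628, -0.628, -0.4597)


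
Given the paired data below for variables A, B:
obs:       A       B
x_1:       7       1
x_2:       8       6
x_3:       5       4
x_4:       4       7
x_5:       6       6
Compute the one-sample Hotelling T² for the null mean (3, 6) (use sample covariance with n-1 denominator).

Step 1 — sample mean vector:
  mean(A) = (7 + 8 + 5 + 4 + 6) / 5 = 30/5 = 6
  mean(B) = (1 + 6 + 4 + 7 + 6) / 5 = 24/5 = 4.8
  x̄ = (6, 4.8),  deviation x̄ - mu_0 = (6, 4.8) - (3, 6) = (3, -1.2).

Step 2 — sample covariance matrix, S[i,j] = (1/(n-1)) · Σ_k (x_{k,i} - mean_i) · (x_{k,j} - mean_j), divisor n-1 = 4:
  S[A,A] = ((1)·(1) + (2)·(2) + (-1)·(-1) + (-2)·(-2) + (0)·(0)) / 4 = 10/4 = 2.5
  S[A,B] = ((1)·(-3.8) + (2)·(1.2) + (-1)·(-0.8) + (-2)·(2.2) + (0)·(1.2)) / 4 = -5/4 = -1.25
  S[B,B] = ((-3.8)·(-3.8) + (1.2)·(1.2) + (-0.8)·(-0.8) + (2.2)·(2.2) + (1.2)·(1.2)) / 4 = 22.8/4 = 5.7
  S = [[2.5, -1.25],
 [-1.25, 5.7]].

Step 3 — invert S. det(S) = 2.5·5.7 - (-1.25)² = 12.6875.
  S^{-1} = (1/det) · [[d, -b], [-b, a]] = [[0.4493, 0.0985],
 [0.0985, 0.197]].

Step 4 — quadratic form (x̄ - mu_0)^T · S^{-1} · (x̄ - mu_0):
  S^{-1} · (x̄ - mu_0) = (1.2296, 0.0591),
  (x̄ - mu_0)^T · [...] = (3)·(1.2296) + (-1.2)·(0.0591) = 3.6177.

Step 5 — scale by n: T² = 5 · 3.6177 = 18.0887.

T² ≈ 18.0887


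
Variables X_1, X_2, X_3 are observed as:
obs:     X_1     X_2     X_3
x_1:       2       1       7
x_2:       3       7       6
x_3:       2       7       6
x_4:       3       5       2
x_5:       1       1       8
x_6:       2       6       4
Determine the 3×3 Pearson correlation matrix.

Step 1 — column means:
  mean(X_1) = (2 + 3 + 2 + 3 + 1 + 2) / 6 = 13/6 = 2.1667
  mean(X_2) = (1 + 7 + 7 + 5 + 1 + 6) / 6 = 27/6 = 4.5
  mean(X_3) = (7 + 6 + 6 + 2 + 8 + 4) / 6 = 33/6 = 5.5

Step 2 — sample variances and covariances s[i,j] = (1/(n-1)) · Σ_k (x_{k,i} - mean_i) · (x_{k,j} - mean_j), with n-1 = 5:
  s[X_1,X_1] = ((-0.1667)·(-0.1667) + (0.8333)·(0.8333) + (-0.1667)·(-0.1667) + (0.8333)·(0.8333) + (-1.1667)·(-1.1667) + (-0.1667)·(-0.1667)) / 5 = 2.8333/5 = 0.5667
  s[X_1,X_2] = ((-0.1667)·(-3.5) + (0.8333)·(2.5) + (-0.1667)·(2.5) + (0.8333)·(0.5) + (-1.1667)·(-3.5) + (-0.1667)·(1.5)) / 5 = 6.5/5 = 1.3
  s[X_1,X_3] = ((-0.1667)·(1.5) + (0.8333)·(0.5) + (-0.1667)·(0.5) + (0.8333)·(-3.5) + (-1.1667)·(2.5) + (-0.1667)·(-1.5)) / 5 = -5.5/5 = -1.1
  s[X_2,X_2] = ((-3.5)·(-3.5) + (2.5)·(2.5) + (2.5)·(2.5) + (0.5)·(0.5) + (-3.5)·(-3.5) + (1.5)·(1.5)) / 5 = 39.5/5 = 7.9
  s[X_2,X_3] = ((-3.5)·(1.5) + (2.5)·(0.5) + (2.5)·(0.5) + (0.5)·(-3.5) + (-3.5)·(2.5) + (1.5)·(-1.5)) / 5 = -15.5/5 = -3.1
  s[X_3,X_3] = ((1.5)·(1.5) + (0.5)·(0.5) + (0.5)·(0.5) + (-3.5)·(-3.5) + (2.5)·(2.5) + (-1.5)·(-1.5)) / 5 = 23.5/5 = 4.7
  Sample standard deviations s_i = √(s[i,i]):
  s(X_1) = √(0.5667) = 0.7528
  s(X_2) = √(7.9) = 2.8107
  s(X_3) = √(4.7) = 2.1679

Step 3 — r_{ij} = s_{ij} / (s_i · s_j):
  r[X_1,X_1] = 1 (diagonal).
  r[X_1,X_2] = 1.3 / (0.7528 · 2.8107) = 1.3 / 2.1158 = 0.6144
  r[X_1,X_3] = -1.1 / (0.7528 · 2.1679) = -1.1 / 1.632 = -0.674
  r[X_2,X_2] = 1 (diagonal).
  r[X_2,X_3] = -3.1 / (2.8107 · 2.1679) = -3.1 / 6.0934 = -0.5087
  r[X_3,X_3] = 1 (diagonal).

R is symmetric with unit diagonal. Assembling:

R = [[1, 0.6144, -0.674],
 [0.6144, 1, -0.5087],
 [-0.674, -0.5087, 1]]


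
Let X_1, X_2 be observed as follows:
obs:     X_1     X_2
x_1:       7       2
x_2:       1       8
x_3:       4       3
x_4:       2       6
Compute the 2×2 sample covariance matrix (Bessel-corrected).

Step 1 — column means:
  mean(X_1) = (7 + 1 + 4 + 2) / 4 = 14/4 = 3.5
  mean(X_2) = (2 + 8 + 3 + 6) / 4 = 19/4 = 4.75

Step 2 — sample covariance S[i,j] = (1/(n-1)) · Σ_k (x_{k,i} - mean_i) · (x_{k,j} - mean_j), with n-1 = 3.
  S[X_1,X_1] = ((3.5)·(3.5) + (-2.5)·(-2.5) + (0.5)·(0.5) + (-1.5)·(-1.5)) / 3 = 21/3 = 7
  S[X_1,X_2] = ((3.5)·(-2.75) + (-2.5)·(3.25) + (0.5)·(-1.75) + (-1.5)·(1.25)) / 3 = -20.5/3 = -6.8333
  S[X_2,X_2] = ((-2.75)·(-2.75) + (3.25)·(3.25) + (-1.75)·(-1.75) + (1.25)·(1.25)) / 3 = 22.75/3 = 7.5833

S is symmetric (S[j,i] = S[i,j]). Assembling:

S = [[7, -6.8333],
 [-6.8333, 7.5833]]


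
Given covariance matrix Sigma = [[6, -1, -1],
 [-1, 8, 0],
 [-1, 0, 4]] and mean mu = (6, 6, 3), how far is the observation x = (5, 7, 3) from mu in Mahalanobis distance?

Step 1 — centre the observation: (x - mu) = (-1, 1, 0).

Step 2 — invert Sigma (cofactor / det for 3×3, or solve directly):
  Sigma^{-1} = [[0.1778, 0.0222, 0.0444],
 [0.0222, 0.1278, 0.0056],
 [0.0444, 0.0056, 0.2611]].

Step 3 — form the quadratic (x - mu)^T · Sigma^{-1} · (x - mu):
  Sigma^{-1} · (x - mu) = (-0.1556, 0.1056, -0.0389).
  (x - mu)^T · [Sigma^{-1} · (x - mu)] = (-1)·(-0.1556) + (1)·(0.1056) + (0)·(-0.0389) = 0.2611.

Step 4 — take square root: d = √(0.2611) ≈ 0.511.

d(x, mu) = √(0.2611) ≈ 0.511


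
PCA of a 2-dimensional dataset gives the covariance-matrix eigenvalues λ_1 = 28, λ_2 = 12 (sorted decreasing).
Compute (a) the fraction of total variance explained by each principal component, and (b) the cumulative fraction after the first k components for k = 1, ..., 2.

Step 1 — total variance = trace(Sigma) = Σ λ_i = 28 + 12 = 40.

Step 2 — fraction explained by component i = λ_i / Σ λ:
  PC1: 28/40 = 0.7
  PC2: 12/40 = 0.3

Step 3 — cumulative fraction after k components = (λ_1 + ... + λ_k) / Σ λ:
  k = 1: 28/40 = 0.7
  k = 2: (28 + 12)/40 = 40/40 = 1

Summary (fraction, with percent):

explained: PC1 0.7 (70%), PC2 0.3 (30%);  cumulative: 0.7, 1


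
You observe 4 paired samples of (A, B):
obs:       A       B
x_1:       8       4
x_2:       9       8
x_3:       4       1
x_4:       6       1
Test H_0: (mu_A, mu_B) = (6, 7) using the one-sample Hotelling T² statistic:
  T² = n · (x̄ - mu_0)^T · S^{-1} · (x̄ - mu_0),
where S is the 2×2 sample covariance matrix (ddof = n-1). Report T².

Step 1 — sample mean vector:
  mean(A) = (8 + 9 + 4 + 6) / 4 = 27/4 = 6.75
  mean(B) = (4 + 8 + 1 + 1) / 4 = 14/4 = 3.5
  x̄ = (6.75, 3.5),  deviation x̄ - mu_0 = (6.75, 3.5) - (6, 7) = (0.75, -3.5).

Step 2 — sample covariance matrix, S[i,j] = (1/(n-1)) · Σ_k (x_{k,i} - mean_i) · (x_{k,j} - mean_j), divisor n-1 = 3:
  S[A,A] = ((1.25)·(1.25) + (2.25)·(2.25) + (-2.75)·(-2.75) + (-0.75)·(-0.75)) / 3 = 14.75/3 = 4.9167
  S[A,B] = ((1.25)·(0.5) + (2.25)·(4.5) + (-2.75)·(-2.5) + (-0.75)·(-2.5)) / 3 = 19.5/3 = 6.5
  S[B,B] = ((0.5)·(0.5) + (4.5)·(4.5) + (-2.5)·(-2.5) + (-2.5)·(-2.5)) / 3 = 33/3 = 11
  S = [[4.9167, 6.5],
 [6.5, 11]].

Step 3 — invert S. det(S) = 4.9167·11 - (6.5)² = 11.8333.
  S^{-1} = (1/det) · [[d, -b], [-b, a]] = [[0.9296, -0.5493],
 [-0.5493, 0.4155]].

Step 4 — quadratic form (x̄ - mu_0)^T · S^{-1} · (x̄ - mu_0):
  S^{-1} · (x̄ - mu_0) = (2.6197, -1.8662),
  (x̄ - mu_0)^T · [...] = (0.75)·(2.6197) + (-3.5)·(-1.8662) = 8.4965.

Step 5 — scale by n: T² = 4 · 8.4965 = 33.9859.

T² ≈ 33.9859


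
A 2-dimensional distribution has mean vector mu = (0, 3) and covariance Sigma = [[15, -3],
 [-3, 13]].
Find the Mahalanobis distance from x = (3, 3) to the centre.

Step 1 — centre the observation: (x - mu) = (3, 0).

Step 2 — invert Sigma. det(Sigma) = 15·13 - (-3)² = 186.
  Sigma^{-1} = (1/det) · [[d, -b], [-b, a]] = [[0.0699, 0.0161],
 [0.0161, 0.0806]].

Step 3 — form the quadratic (x - mu)^T · Sigma^{-1} · (x - mu):
  Sigma^{-1} · (x - mu) = (0.2097, 0.0484).
  (x - mu)^T · [Sigma^{-1} · (x - mu)] = (3)·(0.2097) + (0)·(0.0484) = 0.629.

Step 4 — take square root: d = √(0.629) ≈ 0.7931.

d(x, mu) = √(0.629) ≈ 0.7931


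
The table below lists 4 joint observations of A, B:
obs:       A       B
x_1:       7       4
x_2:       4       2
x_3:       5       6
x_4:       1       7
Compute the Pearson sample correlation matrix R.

Step 1 — column means:
  mean(A) = (7 + 4 + 5 + 1) / 4 = 17/4 = 4.25
  mean(B) = (4 + 2 + 6 + 7) / 4 = 19/4 = 4.75

Step 2 — sample variances and covariances s[i,j] = (1/(n-1)) · Σ_k (x_{k,i} - mean_i) · (x_{k,j} - mean_j), with n-1 = 3:
  s[A,A] = ((2.75)·(2.75) + (-0.25)·(-0.25) + (0.75)·(0.75) + (-3.25)·(-3.25)) / 3 = 18.75/3 = 6.25
  s[A,B] = ((2.75)·(-0.75) + (-0.25)·(-2.75) + (0.75)·(1.25) + (-3.25)·(2.25)) / 3 = -7.75/3 = -2.5833
  s[B,B] = ((-0.75)·(-0.75) + (-2.75)·(-2.75) + (1.25)·(1.25) + (2.25)·(2.25)) / 3 = 14.75/3 = 4.9167
  Sample standard deviations s_i = √(s[i,i]):
  s(A) = √(6.25) = 2.5
  s(B) = √(4.9167) = 2.2174

Step 3 — r_{ij} = s_{ij} / (s_i · s_j):
  r[A,A] = 1 (diagonal).
  r[A,B] = -2.5833 / (2.5 · 2.2174) = -2.5833 / 5.5434 = -0.466
  r[B,B] = 1 (diagonal).

R is symmetric with unit diagonal. Assembling:

R = [[1, -0.466],
 [-0.466, 1]]


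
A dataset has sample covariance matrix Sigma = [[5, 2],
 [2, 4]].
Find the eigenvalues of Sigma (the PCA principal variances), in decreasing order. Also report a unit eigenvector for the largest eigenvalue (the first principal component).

Step 1 — characteristic polynomial of 2×2 Sigma:
  det(Sigma - λI) = λ² - trace · λ + det = 0.
  trace = 5 + 4 = 9, det = 5·4 - (2)² = 16.
Step 2 — discriminant:
  Δ = trace² - 4·det = 81 - 64 = 17.
Step 3 — eigenvalues:
  λ = (trace ± √Δ)/2 = (9 ± 4.1231)/2,
  λ_1 = 6.5616,  λ_2 = 2.4384.

Step 4 — unit eigenvector for λ_1: solve (Sigma - λ_1 I)v = 0. First row:
  (5 - 6.5616)·v_x + (2)·v_y = 0, i.e. (-1.5616)·v_x + (2)·v_y = 0,
  so v ∝ (b, λ_1 - a) = (2, 1.5616) = u.
  ||u|| = √((2)² + (1.5616)²) = √(6.4384) ≈ 2.5374,
  v_1 = u/||u|| ≈ (0.7882, 0.6154) (||v_1|| = 1).

λ_1 = 6.5616,  λ_2 = 2.4384;  v_1 ≈ (0.7882, 0.6154)


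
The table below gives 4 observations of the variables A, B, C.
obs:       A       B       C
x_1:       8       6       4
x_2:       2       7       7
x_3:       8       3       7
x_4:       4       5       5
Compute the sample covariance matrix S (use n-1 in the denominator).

Step 1 — column means:
  mean(A) = (8 + 2 + 8 + 4) / 4 = 22/4 = 5.5
  mean(B) = (6 + 7 + 3 + 5) / 4 = 21/4 = 5.25
  mean(C) = (4 + 7 + 7 + 5) / 4 = 23/4 = 5.75

Step 2 — sample covariance S[i,j] = (1/(n-1)) · Σ_k (x_{k,i} - mean_i) · (x_{k,j} - mean_j), with n-1 = 3.
  S[A,A] = ((2.5)·(2.5) + (-3.5)·(-3.5) + (2.5)·(2.5) + (-1.5)·(-1.5)) / 3 = 27/3 = 9
  S[A,B] = ((2.5)·(0.75) + (-3.5)·(1.75) + (2.5)·(-2.25) + (-1.5)·(-0.25)) / 3 = -9.5/3 = -3.1667
  S[A,C] = ((2.5)·(-1.75) + (-3.5)·(1.25) + (2.5)·(1.25) + (-1.5)·(-0.75)) / 3 = -4.5/3 = -1.5
  S[B,B] = ((0.75)·(0.75) + (1.75)·(1.75) + (-2.25)·(-2.25) + (-0.25)·(-0.25)) / 3 = 8.75/3 = 2.9167
  S[B,C] = ((0.75)·(-1.75) + (1.75)·(1.25) + (-2.25)·(1.25) + (-0.25)·(-0.75)) / 3 = -1.75/3 = -0.5833
  S[C,C] = ((-1.75)·(-1.75) + (1.25)·(1.25) + (1.25)·(1.25) + (-0.75)·(-0.75)) / 3 = 6.75/3 = 2.25

S is symmetric (S[j,i] = S[i,j]). Assembling:

S = [[9, -3.1667, -1.5],
 [-3.1667, 2.9167, -0.5833],
 [-1.5, -0.5833, 2.25]]


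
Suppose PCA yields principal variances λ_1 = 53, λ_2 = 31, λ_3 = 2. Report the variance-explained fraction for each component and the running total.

Step 1 — total variance = trace(Sigma) = Σ λ_i = 53 + 31 + 2 = 86.

Step 2 — fraction explained by component i = λ_i / Σ λ:
  PC1: 53/86 = 0.6163
  PC2: 31/86 = 0.3605
  PC3: 2/86 = 0.0233

Step 3 — cumulative fraction after k components = (λ_1 + ... + λ_k) / Σ λ:
  k = 1: 53/86 = 0.6163
  k = 2: (53 + 31)/86 = 84/86 = 0.9767
  k = 3: (53 + 31 + 2)/86 = 86/86 = 1

Summary (fraction, with percent):

explained: PC1 0.6163 (61.63%), PC2 0.3605 (36.05%), PC3 0.0233 (2.33%);  cumulative: 0.6163, 0.9767, 1


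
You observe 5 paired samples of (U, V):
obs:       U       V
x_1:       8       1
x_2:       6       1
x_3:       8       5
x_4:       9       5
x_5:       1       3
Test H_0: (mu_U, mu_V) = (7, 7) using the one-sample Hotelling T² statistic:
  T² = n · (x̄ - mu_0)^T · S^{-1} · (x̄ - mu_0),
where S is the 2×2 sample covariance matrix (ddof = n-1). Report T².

Step 1 — sample mean vector:
  mean(U) = (8 + 6 + 8 + 9 + 1) / 5 = 32/5 = 6.4
  mean(V) = (1 + 1 + 5 + 5 + 3) / 5 = 15/5 = 3
  x̄ = (6.4, 3),  deviation x̄ - mu_0 = (6.4, 3) - (7, 7) = (-0.6, -4).

Step 2 — sample covariance matrix, S[i,j] = (1/(n-1)) · Σ_k (x_{k,i} - mean_i) · (x_{k,j} - mean_j), divisor n-1 = 4:
  S[U,U] = ((1.6)·(1.6) + (-0.4)·(-0.4) + (1.6)·(1.6) + (2.6)·(2.6) + (-5.4)·(-5.4)) / 4 = 41.2/4 = 10.3
  S[U,V] = ((1.6)·(-2) + (-0.4)·(-2) + (1.6)·(2) + (2.6)·(2) + (-5.4)·(0)) / 4 = 6/4 = 1.5
  S[V,V] = ((-2)·(-2) + (-2)·(-2) + (2)·(2) + (2)·(2) + (0)·(0)) / 4 = 16/4 = 4
  S = [[10.3, 1.5],
 [1.5, 4]].

Step 3 — invert S. det(S) = 10.3·4 - (1.5)² = 38.95.
  S^{-1} = (1/det) · [[d, -b], [-b, a]] = [[0.1027, -0.0385],
 [-0.0385, 0.2644]].

Step 4 — quadratic form (x̄ - mu_0)^T · S^{-1} · (x̄ - mu_0):
  S^{-1} · (x̄ - mu_0) = (0.0924, -1.0347),
  (x̄ - mu_0)^T · [...] = (-0.6)·(0.0924) + (-4)·(-1.0347) = 4.0832.

Step 5 — scale by n: T² = 5 · 4.0832 = 20.4159.

T² ≈ 20.4159


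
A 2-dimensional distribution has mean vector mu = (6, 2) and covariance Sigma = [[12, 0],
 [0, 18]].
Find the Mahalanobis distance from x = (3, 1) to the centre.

Step 1 — centre the observation: (x - mu) = (-3, -1).

Step 2 — invert Sigma. det(Sigma) = 12·18 - (0)² = 216.
  Sigma^{-1} = (1/det) · [[d, -b], [-b, a]] = [[0.0833, 0],
 [0, 0.0556]].

Step 3 — form the quadratic (x - mu)^T · Sigma^{-1} · (x - mu):
  Sigma^{-1} · (x - mu) = (-0.25, -0.0556).
  (x - mu)^T · [Sigma^{-1} · (x - mu)] = (-3)·(-0.25) + (-1)·(-0.0556) = 0.8056.

Step 4 — take square root: d = √(0.8056) ≈ 0.8975.

d(x, mu) = √(0.8056) ≈ 0.8975


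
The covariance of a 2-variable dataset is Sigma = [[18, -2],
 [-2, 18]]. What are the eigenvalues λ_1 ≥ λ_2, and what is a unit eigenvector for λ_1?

Step 1 — characteristic polynomial of 2×2 Sigma:
  det(Sigma - λI) = λ² - trace · λ + det = 0.
  trace = 18 + 18 = 36, det = 18·18 - (-2)² = 320.
Step 2 — discriminant:
  Δ = trace² - 4·det = 1296 - 1280 = 16.
Step 3 — eigenvalues:
  λ = (trace ± √Δ)/2 = (36 ± 4)/2,
  λ_1 = 20,  λ_2 = 16.

Step 4 — unit eigenvector for λ_1: solve (Sigma - λ_1 I)v = 0. First row:
  (18 - 20)·v_x + (-2)·v_y = 0, i.e. (-2)·v_x + (-2)·v_y = 0,
  so v ∝ (b, λ_1 - a) = (-2, 2); multiply by -1 so the first entry is positive: u = (2, -2).
  ||u|| = √((2)² + (-2)²) = √(8) ≈ 2.8284,
  v_1 = u/||u|| ≈ (0.7071, -0.7071) (||v_1|| = 1).

λ_1 = 20,  λ_2 = 16;  v_1 ≈ (0.7071, -0.7071)


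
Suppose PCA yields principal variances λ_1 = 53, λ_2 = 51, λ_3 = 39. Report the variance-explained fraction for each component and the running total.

Step 1 — total variance = trace(Sigma) = Σ λ_i = 53 + 51 + 39 = 143.

Step 2 — fraction explained by component i = λ_i / Σ λ:
  PC1: 53/143 = 0.3706
  PC2: 51/143 = 0.3566
  PC3: 39/143 = 0.2727

Step 3 — cumulative fraction after k components = (λ_1 + ... + λ_k) / Σ λ:
  k = 1: 53/143 = 0.3706
  k = 2: (53 + 51)/143 = 104/143 = 0.7273
  k = 3: (53 + 51 + 39)/143 = 143/143 = 1

Summary (fraction, with percent):

explained: PC1 0.3706 (37.06%), PC2 0.3566 (35.66%), PC3 0.2727 (27.27%);  cumulative: 0.3706, 0.7273, 1


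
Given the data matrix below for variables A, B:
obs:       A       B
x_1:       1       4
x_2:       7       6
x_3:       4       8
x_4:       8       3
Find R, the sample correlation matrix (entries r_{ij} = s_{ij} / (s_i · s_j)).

Step 1 — column means:
  mean(A) = (1 + 7 + 4 + 8) / 4 = 20/4 = 5
  mean(B) = (4 + 6 + 8 + 3) / 4 = 21/4 = 5.25

Step 2 — sample variances and covariances s[i,j] = (1/(n-1)) · Σ_k (x_{k,i} - mean_i) · (x_{k,j} - mean_j), with n-1 = 3:
  s[A,A] = ((-4)·(-4) + (2)·(2) + (-1)·(-1) + (3)·(3)) / 3 = 30/3 = 10
  s[A,B] = ((-4)·(-1.25) + (2)·(0.75) + (-1)·(2.75) + (3)·(-2.25)) / 3 = -3/3 = -1
  s[B,B] = ((-1.25)·(-1.25) + (0.75)·(0.75) + (2.75)·(2.75) + (-2.25)·(-2.25)) / 3 = 14.75/3 = 4.9167
  Sample standard deviations s_i = √(s[i,i]):
  s(A) = √(10) = 3.1623
  s(B) = √(4.9167) = 2.2174

Step 3 — r_{ij} = s_{ij} / (s_i · s_j):
  r[A,A] = 1 (diagonal).
  r[A,B] = -1 / (3.1623 · 2.2174) = -1 / 7.0119 = -0.1426
  r[B,B] = 1 (diagonal).

R is symmetric with unit diagonal. Assembling:

R = [[1, -0.1426],
 [-0.1426, 1]]


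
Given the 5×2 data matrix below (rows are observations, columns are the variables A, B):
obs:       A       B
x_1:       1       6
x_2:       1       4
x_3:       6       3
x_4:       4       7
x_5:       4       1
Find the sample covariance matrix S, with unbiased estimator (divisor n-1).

Step 1 — column means:
  mean(A) = (1 + 1 + 6 + 4 + 4) / 5 = 16/5 = 3.2
  mean(B) = (6 + 4 + 3 + 7 + 1) / 5 = 21/5 = 4.2

Step 2 — sample covariance S[i,j] = (1/(n-1)) · Σ_k (x_{k,i} - mean_i) · (x_{k,j} - mean_j), with n-1 = 4.
  S[A,A] = ((-2.2)·(-2.2) + (-2.2)·(-2.2) + (2.8)·(2.8) + (0.8)·(0.8) + (0.8)·(0.8)) / 4 = 18.8/4 = 4.7
  S[A,B] = ((-2.2)·(1.8) + (-2.2)·(-0.2) + (2.8)·(-1.2) + (0.8)·(2.8) + (0.8)·(-3.2)) / 4 = -7.2/4 = -1.8
  S[B,B] = ((1.8)·(1.8) + (-0.2)·(-0.2) + (-1.2)·(-1.2) + (2.8)·(2.8) + (-3.2)·(-3.2)) / 4 = 22.8/4 = 5.7

S is symmetric (S[j,i] = S[i,j]). Assembling:

S = [[4.7, -1.8],
 [-1.8, 5.7]]


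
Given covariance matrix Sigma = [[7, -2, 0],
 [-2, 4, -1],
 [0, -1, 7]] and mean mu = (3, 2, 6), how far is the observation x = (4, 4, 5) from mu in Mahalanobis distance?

Step 1 — centre the observation: (x - mu) = (1, 2, -1).

Step 2 — invert Sigma (cofactor / det for 3×3, or solve directly):
  Sigma^{-1} = [[0.1677, 0.087, 0.0124],
 [0.087, 0.3043, 0.0435],
 [0.0124, 0.0435, 0.1491]].

Step 3 — form the quadratic (x - mu)^T · Sigma^{-1} · (x - mu):
  Sigma^{-1} · (x - mu) = (0.3292, 0.6522, -0.0497).
  (x - mu)^T · [Sigma^{-1} · (x - mu)] = (1)·(0.3292) + (2)·(0.6522) + (-1)·(-0.0497) = 1.6832.

Step 4 — take square root: d = √(1.6832) ≈ 1.2974.

d(x, mu) = √(1.6832) ≈ 1.2974


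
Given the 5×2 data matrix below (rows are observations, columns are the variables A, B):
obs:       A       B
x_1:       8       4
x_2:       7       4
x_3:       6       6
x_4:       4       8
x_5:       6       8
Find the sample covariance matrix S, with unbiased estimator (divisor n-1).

Step 1 — column means:
  mean(A) = (8 + 7 + 6 + 4 + 6) / 5 = 31/5 = 6.2
  mean(B) = (4 + 4 + 6 + 8 + 8) / 5 = 30/5 = 6

Step 2 — sample covariance S[i,j] = (1/(n-1)) · Σ_k (x_{k,i} - mean_i) · (x_{k,j} - mean_j), with n-1 = 4.
  S[A,A] = ((1.8)·(1.8) + (0.8)·(0.8) + (-0.2)·(-0.2) + (-2.2)·(-2.2) + (-0.2)·(-0.2)) / 4 = 8.8/4 = 2.2
  S[A,B] = ((1.8)·(-2) + (0.8)·(-2) + (-0.2)·(0) + (-2.2)·(2) + (-0.2)·(2)) / 4 = -10/4 = -2.5
  S[B,B] = ((-2)·(-2) + (-2)·(-2) + (0)·(0) + (2)·(2) + (2)·(2)) / 4 = 16/4 = 4

S is symmetric (S[j,i] = S[i,j]). Assembling:

S = [[2.2, -2.5],
 [-2.5, 4]]


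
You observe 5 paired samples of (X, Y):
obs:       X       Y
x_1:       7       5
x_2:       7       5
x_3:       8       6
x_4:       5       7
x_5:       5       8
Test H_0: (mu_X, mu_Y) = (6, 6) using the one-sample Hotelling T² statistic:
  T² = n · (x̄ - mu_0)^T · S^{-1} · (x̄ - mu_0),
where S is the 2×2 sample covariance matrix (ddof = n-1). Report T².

Step 1 — sample mean vector:
  mean(X) = (7 + 7 + 8 + 5 + 5) / 5 = 32/5 = 6.4
  mean(Y) = (5 + 5 + 6 + 7 + 8) / 5 = 31/5 = 6.2
  x̄ = (6.4, 6.2),  deviation x̄ - mu_0 = (6.4, 6.2) - (6, 6) = (0.4, 0.2).

Step 2 — sample covariance matrix, S[i,j] = (1/(n-1)) · Σ_k (x_{k,i} - mean_i) · (x_{k,j} - mean_j), divisor n-1 = 4:
  S[X,X] = ((0.6)·(0.6) + (0.6)·(0.6) + (1.6)·(1.6) + (-1.4)·(-1.4) + (-1.4)·(-1.4)) / 4 = 7.2/4 = 1.8
  S[X,Y] = ((0.6)·(-1.2) + (0.6)·(-1.2) + (1.6)·(-0.2) + (-1.4)·(0.8) + (-1.4)·(1.8)) / 4 = -5.4/4 = -1.35
  S[Y,Y] = ((-1.2)·(-1.2) + (-1.2)·(-1.2) + (-0.2)·(-0.2) + (0.8)·(0.8) + (1.8)·(1.8)) / 4 = 6.8/4 = 1.7
  S = [[1.8, -1.35],
 [-1.35, 1.7]].

Step 3 — invert S. det(S) = 1.8·1.7 - (-1.35)² = 1.2375.
  S^{-1} = (1/det) · [[d, -b], [-b, a]] = [[1.3737, 1.0909],
 [1.0909, 1.4545]].

Step 4 — quadratic form (x̄ - mu_0)^T · S^{-1} · (x̄ - mu_0):
  S^{-1} · (x̄ - mu_0) = (0.7677, 0.7273),
  (x̄ - mu_0)^T · [...] = (0.4)·(0.7677) + (0.2)·(0.7273) = 0.4525.

Step 5 — scale by n: T² = 5 · 0.4525 = 2.2626.

T² ≈ 2.2626


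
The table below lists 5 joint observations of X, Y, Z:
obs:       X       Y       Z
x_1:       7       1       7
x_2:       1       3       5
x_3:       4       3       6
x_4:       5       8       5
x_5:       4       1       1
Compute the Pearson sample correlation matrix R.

Step 1 — column means:
  mean(X) = (7 + 1 + 4 + 5 + 4) / 5 = 21/5 = 4.2
  mean(Y) = (1 + 3 + 3 + 8 + 1) / 5 = 16/5 = 3.2
  mean(Z) = (7 + 5 + 6 + 5 + 1) / 5 = 24/5 = 4.8

Step 2 — sample variances and covariances s[i,j] = (1/(n-1)) · Σ_k (x_{k,i} - mean_i) · (x_{k,j} - mean_j), with n-1 = 4:
  s[X,X] = ((2.8)·(2.8) + (-3.2)·(-3.2) + (-0.2)·(-0.2) + (0.8)·(0.8) + (-0.2)·(-0.2)) / 4 = 18.8/4 = 4.7
  s[X,Y] = ((2.8)·(-2.2) + (-3.2)·(-0.2) + (-0.2)·(-0.2) + (0.8)·(4.8) + (-0.2)·(-2.2)) / 4 = -1.2/4 = -0.3
  s[X,Z] = ((2.8)·(2.2) + (-3.2)·(0.2) + (-0.2)·(1.2) + (0.8)·(0.2) + (-0.2)·(-3.8)) / 4 = 6.2/4 = 1.55
  s[Y,Y] = ((-2.2)·(-2.2) + (-0.2)·(-0.2) + (-0.2)·(-0.2) + (4.8)·(4.8) + (-2.2)·(-2.2)) / 4 = 32.8/4 = 8.2
  s[Y,Z] = ((-2.2)·(2.2) + (-0.2)·(0.2) + (-0.2)·(1.2) + (4.8)·(0.2) + (-2.2)·(-3.8)) / 4 = 4.2/4 = 1.05
  s[Z,Z] = ((2.2)·(2.2) + (0.2)·(0.2) + (1.2)·(1.2) + (0.2)·(0.2) + (-3.8)·(-3.8)) / 4 = 20.8/4 = 5.2
  Sample standard deviations s_i = √(s[i,i]):
  s(X) = √(4.7) = 2.1679
  s(Y) = √(8.2) = 2.8636
  s(Z) = √(5.2) = 2.2804

Step 3 — r_{ij} = s_{ij} / (s_i · s_j):
  r[X,X] = 1 (diagonal).
  r[X,Y] = -0.3 / (2.1679 · 2.8636) = -0.3 / 6.2081 = -0.0483
  r[X,Z] = 1.55 / (2.1679 · 2.2804) = 1.55 / 4.9437 = 0.3135
  r[Y,Y] = 1 (diagonal).
  r[Y,Z] = 1.05 / (2.8636 · 2.2804) = 1.05 / 6.5299 = 0.1608
  r[Z,Z] = 1 (diagonal).

R is symmetric with unit diagonal. Assembling:

R = [[1, -0.0483, 0.3135],
 [-0.0483, 1, 0.1608],
 [0.3135, 0.1608, 1]]


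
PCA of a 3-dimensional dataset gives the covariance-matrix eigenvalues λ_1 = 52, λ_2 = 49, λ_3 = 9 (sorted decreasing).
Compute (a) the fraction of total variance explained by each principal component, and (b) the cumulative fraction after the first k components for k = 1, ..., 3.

Step 1 — total variance = trace(Sigma) = Σ λ_i = 52 + 49 + 9 = 110.

Step 2 — fraction explained by component i = λ_i / Σ λ:
  PC1: 52/110 = 0.4727
  PC2: 49/110 = 0.4455
  PC3: 9/110 = 0.0818

Step 3 — cumulative fraction after k components = (λ_1 + ... + λ_k) / Σ λ:
  k = 1: 52/110 = 0.4727
  k = 2: (52 + 49)/110 = 101/110 = 0.9182
  k = 3: (52 + 49 + 9)/110 = 110/110 = 1

Summary (fraction, with percent):

explained: PC1 0.4727 (47.27%), PC2 0.4455 (44.55%), PC3 0.0818 (8.18%);  cumulative: 0.4727, 0.9182, 1


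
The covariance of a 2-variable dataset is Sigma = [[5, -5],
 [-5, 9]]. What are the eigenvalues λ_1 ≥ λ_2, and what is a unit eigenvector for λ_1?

Step 1 — characteristic polynomial of 2×2 Sigma:
  det(Sigma - λI) = λ² - trace · λ + det = 0.
  trace = 5 + 9 = 14, det = 5·9 - (-5)² = 20.
Step 2 — discriminant:
  Δ = trace² - 4·det = 196 - 80 = 116.
Step 3 — eigenvalues:
  λ = (trace ± √Δ)/2 = (14 ± 10.7703)/2,
  λ_1 = 12.3852,  λ_2 = 1.6148.

Step 4 — unit eigenvector for λ_1: solve (Sigma - λ_1 I)v = 0. First row:
  (5 - 12.3852)·v_x + (-5)·v_y = 0, i.e. (-7.3852)·v_x + (-5)·v_y = 0,
  so v ∝ (b, λ_1 - a) = (-5, 7.3852); multiply by -1 so the first entry is positive: u = (5, -7.3852).
  ||u|| = √((5)² + (-7.3852)²) = √(79.5407) ≈ 8.9186,
  v_1 = u/||u|| ≈ (0.5606, -0.8281) (||v_1|| = 1).

λ_1 = 12.3852,  λ_2 = 1.6148;  v_1 ≈ (0.5606, -0.8281)


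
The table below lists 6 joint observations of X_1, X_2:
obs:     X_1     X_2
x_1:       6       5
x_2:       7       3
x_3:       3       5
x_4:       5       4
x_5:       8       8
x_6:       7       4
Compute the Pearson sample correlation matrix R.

Step 1 — column means:
  mean(X_1) = (6 + 7 + 3 + 5 + 8 + 7) / 6 = 36/6 = 6
  mean(X_2) = (5 + 3 + 5 + 4 + 8 + 4) / 6 = 29/6 = 4.8333

Step 2 — sample variances and covariances s[i,j] = (1/(n-1)) · Σ_k (x_{k,i} - mean_i) · (x_{k,j} - mean_j), with n-1 = 5:
  s[X_1,X_1] = ((0)·(0) + (1)·(1) + (-3)·(-3) + (-1)·(-1) + (2)·(2) + (1)·(1)) / 5 = 16/5 = 3.2
  s[X_1,X_2] = ((0)·(0.1667) + (1)·(-1.8333) + (-3)·(0.1667) + (-1)·(-0.8333) + (2)·(3.1667) + (1)·(-0.8333)) / 5 = 4/5 = 0.8
  s[X_2,X_2] = ((0.1667)·(0.1667) + (-1.8333)·(-1.8333) + (0.1667)·(0.1667) + (-0.8333)·(-0.8333) + (3.1667)·(3.1667) + (-0.8333)·(-0.8333)) / 5 = 14.8333/5 = 2.9667
  Sample standard deviations s_i = √(s[i,i]):
  s(X_1) = √(3.2) = 1.7889
  s(X_2) = √(2.9667) = 1.7224

Step 3 — r_{ij} = s_{ij} / (s_i · s_j):
  r[X_1,X_1] = 1 (diagonal).
  r[X_1,X_2] = 0.8 / (1.7889 · 1.7224) = 0.8 / 3.0811 = 0.2596
  r[X_2,X_2] = 1 (diagonal).

R is symmetric with unit diagonal. Assembling:

R = [[1, 0.2596],
 [0.2596, 1]]


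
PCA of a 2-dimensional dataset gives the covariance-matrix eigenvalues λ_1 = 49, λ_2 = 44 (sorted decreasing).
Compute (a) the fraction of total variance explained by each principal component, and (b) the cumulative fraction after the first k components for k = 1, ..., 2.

Step 1 — total variance = trace(Sigma) = Σ λ_i = 49 + 44 = 93.

Step 2 — fraction explained by component i = λ_i / Σ λ:
  PC1: 49/93 = 0.5269
  PC2: 44/93 = 0.4731

Step 3 — cumulative fraction after k components = (λ_1 + ... + λ_k) / Σ λ:
  k = 1: 49/93 = 0.5269
  k = 2: (49 + 44)/93 = 93/93 = 1

Summary (fraction, with percent):

explained: PC1 0.5269 (52.69%), PC2 0.4731 (47.31%);  cumulative: 0.5269, 1


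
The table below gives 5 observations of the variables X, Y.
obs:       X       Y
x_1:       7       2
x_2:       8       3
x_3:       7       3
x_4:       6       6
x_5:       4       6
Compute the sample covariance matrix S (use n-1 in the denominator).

Step 1 — column means:
  mean(X) = (7 + 8 + 7 + 6 + 4) / 5 = 32/5 = 6.4
  mean(Y) = (2 + 3 + 3 + 6 + 6) / 5 = 20/5 = 4

Step 2 — sample covariance S[i,j] = (1/(n-1)) · Σ_k (x_{k,i} - mean_i) · (x_{k,j} - mean_j), with n-1 = 4.
  S[X,X] = ((0.6)·(0.6) + (1.6)·(1.6) + (0.6)·(0.6) + (-0.4)·(-0.4) + (-2.4)·(-2.4)) / 4 = 9.2/4 = 2.3
  S[X,Y] = ((0.6)·(-2) + (1.6)·(-1) + (0.6)·(-1) + (-0.4)·(2) + (-2.4)·(2)) / 4 = -9/4 = -2.25
  S[Y,Y] = ((-2)·(-2) + (-1)·(-1) + (-1)·(-1) + (2)·(2) + (2)·(2)) / 4 = 14/4 = 3.5

S is symmetric (S[j,i] = S[i,j]). Assembling:

S = [[2.3, -2.25],
 [-2.25, 3.5]]


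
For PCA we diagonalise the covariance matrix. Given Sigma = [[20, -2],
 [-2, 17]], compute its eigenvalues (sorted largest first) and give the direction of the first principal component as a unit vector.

Step 1 — characteristic polynomial of 2×2 Sigma:
  det(Sigma - λI) = λ² - trace · λ + det = 0.
  trace = 20 + 17 = 37, det = 20·17 - (-2)² = 336.
Step 2 — discriminant:
  Δ = trace² - 4·det = 1369 - 1344 = 25.
Step 3 — eigenvalues:
  λ = (trace ± √Δ)/2 = (37 ± 5)/2,
  λ_1 = 21,  λ_2 = 16.

Step 4 — unit eigenvector for λ_1: solve (Sigma - λ_1 I)v = 0. First row:
  (20 - 21)·v_x + (-2)·v_y = 0, i.e. (-1)·v_x + (-2)·v_y = 0,
  so v ∝ (b, λ_1 - a) = (-2, 1); multiply by -1 so the first entry is positive: u = (2, -1).
  ||u|| = √((2)² + (-1)²) = √(5) ≈ 2.2361,
  v_1 = u/||u|| ≈ (0.8944, -0.4472) (||v_1|| = 1).

λ_1 = 21,  λ_2 = 16;  v_1 ≈ (0.8944, -0.4472)


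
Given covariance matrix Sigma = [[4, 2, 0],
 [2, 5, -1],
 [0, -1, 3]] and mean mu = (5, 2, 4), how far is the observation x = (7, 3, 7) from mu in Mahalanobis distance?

Step 1 — centre the observation: (x - mu) = (2, 1, 3).

Step 2 — invert Sigma (cofactor / det for 3×3, or solve directly):
  Sigma^{-1} = [[0.3182, -0.1364, -0.0455],
 [-0.1364, 0.2727, 0.0909],
 [-0.0455, 0.0909, 0.3636]].

Step 3 — form the quadratic (x - mu)^T · Sigma^{-1} · (x - mu):
  Sigma^{-1} · (x - mu) = (0.3636, 0.2727, 1.0909).
  (x - mu)^T · [Sigma^{-1} · (x - mu)] = (2)·(0.3636) + (1)·(0.2727) + (3)·(1.0909) = 4.2727.

Step 4 — take square root: d = √(4.2727) ≈ 2.0671.

d(x, mu) = √(4.2727) ≈ 2.0671


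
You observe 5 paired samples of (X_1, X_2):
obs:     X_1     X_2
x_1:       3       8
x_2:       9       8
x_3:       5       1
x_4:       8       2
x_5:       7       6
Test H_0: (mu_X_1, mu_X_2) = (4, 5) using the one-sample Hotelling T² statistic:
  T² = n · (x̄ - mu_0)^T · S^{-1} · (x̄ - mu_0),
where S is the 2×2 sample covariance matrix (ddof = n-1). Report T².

Step 1 — sample mean vector:
  mean(X_1) = (3 + 9 + 5 + 8 + 7) / 5 = 32/5 = 6.4
  mean(X_2) = (8 + 8 + 1 + 2 + 6) / 5 = 25/5 = 5
  x̄ = (6.4, 5),  deviation x̄ - mu_0 = (6.4, 5) - (4, 5) = (2.4, 0).

Step 2 — sample covariance matrix, S[i,j] = (1/(n-1)) · Σ_k (x_{k,i} - mean_i) · (x_{k,j} - mean_j), divisor n-1 = 4:
  S[X_1,X_1] = ((-3.4)·(-3.4) + (2.6)·(2.6) + (-1.4)·(-1.4) + (1.6)·(1.6) + (0.6)·(0.6)) / 4 = 23.2/4 = 5.8
  S[X_1,X_2] = ((-3.4)·(3) + (2.6)·(3) + (-1.4)·(-4) + (1.6)·(-3) + (0.6)·(1)) / 4 = -1/4 = -0.25
  S[X_2,X_2] = ((3)·(3) + (3)·(3) + (-4)·(-4) + (-3)·(-3) + (1)·(1)) / 4 = 44/4 = 11
  S = [[5.8, -0.25],
 [-0.25, 11]].

Step 3 — invert S. det(S) = 5.8·11 - (-0.25)² = 63.7375.
  S^{-1} = (1/det) · [[d, -b], [-b, a]] = [[0.1726, 0.0039],
 [0.0039, 0.091]].

Step 4 — quadratic form (x̄ - mu_0)^T · S^{-1} · (x̄ - mu_0):
  S^{-1} · (x̄ - mu_0) = (0.4142, 0.0094),
  (x̄ - mu_0)^T · [...] = (2.4)·(0.4142) + (0)·(0.0094) = 0.9941.

Step 5 — scale by n: T² = 5 · 0.9941 = 4.9704.

T² ≈ 4.9704


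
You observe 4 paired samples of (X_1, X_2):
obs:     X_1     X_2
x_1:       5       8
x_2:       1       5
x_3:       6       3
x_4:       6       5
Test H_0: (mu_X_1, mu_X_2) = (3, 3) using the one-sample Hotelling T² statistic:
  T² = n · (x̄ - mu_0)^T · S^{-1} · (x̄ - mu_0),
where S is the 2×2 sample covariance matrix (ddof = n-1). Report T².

Step 1 — sample mean vector:
  mean(X_1) = (5 + 1 + 6 + 6) / 4 = 18/4 = 4.5
  mean(X_2) = (8 + 5 + 3 + 5) / 4 = 21/4 = 5.25
  x̄ = (4.5, 5.25),  deviation x̄ - mu_0 = (4.5, 5.25) - (3, 3) = (1.5, 2.25).

Step 2 — sample covariance matrix, S[i,j] = (1/(n-1)) · Σ_k (x_{k,i} - mean_i) · (x_{k,j} - mean_j), divisor n-1 = 3:
  S[X_1,X_1] = ((0.5)·(0.5) + (-3.5)·(-3.5) + (1.5)·(1.5) + (1.5)·(1.5)) / 3 = 17/3 = 5.6667
  S[X_1,X_2] = ((0.5)·(2.75) + (-3.5)·(-0.25) + (1.5)·(-2.25) + (1.5)·(-0.25)) / 3 = -1.5/3 = -0.5
  S[X_2,X_2] = ((2.75)·(2.75) + (-0.25)·(-0.25) + (-2.25)·(-2.25) + (-0.25)·(-0.25)) / 3 = 12.75/3 = 4.25
  S = [[5.6667, -0.5],
 [-0.5, 4.25]].

Step 3 — invert S. det(S) = 5.6667·4.25 - (-0.5)² = 23.8333.
  S^{-1} = (1/det) · [[d, -b], [-b, a]] = [[0.1783, 0.021],
 [0.021, 0.2378]].

Step 4 — quadratic form (x̄ - mu_0)^T · S^{-1} · (x̄ - mu_0):
  S^{-1} · (x̄ - mu_0) = (0.3147, 0.5664),
  (x̄ - mu_0)^T · [...] = (1.5)·(0.3147) + (2.25)·(0.5664) = 1.7465.

Step 5 — scale by n: T² = 4 · 1.7465 = 6.986.

T² ≈ 6.986
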